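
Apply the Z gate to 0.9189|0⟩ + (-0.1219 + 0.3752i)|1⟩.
0.9189|0⟩ + (0.1219 - 0.3752i)|1⟩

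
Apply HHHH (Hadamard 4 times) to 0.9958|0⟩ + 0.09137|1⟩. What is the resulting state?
0.9958|0⟩ + 0.09137|1⟩

H² = I, so an even number of Hadamards cancels: H^4 = I and the state is unchanged.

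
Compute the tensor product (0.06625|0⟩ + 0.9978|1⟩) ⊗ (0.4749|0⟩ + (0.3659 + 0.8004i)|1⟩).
0.03146|00⟩ + (0.02424 + 0.05303i)|01⟩ + 0.4739|10⟩ + (0.3651 + 0.7986i)|11⟩

amp(|b₁b₂…⟩) = product of the factor amplitudes for bits b₁, b₂, …; only kets whose every factor amplitude is nonzero survive.
|00⟩: (0.06625)(0.4749) = 0.03146
|01⟩: (0.06625)(0.3659 + 0.8004i) = (0.02424 + 0.05303i)
|10⟩: (0.9978)(0.4749) = 0.4739
|11⟩: (0.9978)(0.3659 + 0.8004i) = (0.3651 + 0.7986i)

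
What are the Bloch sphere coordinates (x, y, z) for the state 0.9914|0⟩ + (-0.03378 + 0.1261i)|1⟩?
(-0.06698, 0.25, 0.9658)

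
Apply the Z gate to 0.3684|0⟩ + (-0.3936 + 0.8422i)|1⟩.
0.3684|0⟩ + (0.3936 - 0.8422i)|1⟩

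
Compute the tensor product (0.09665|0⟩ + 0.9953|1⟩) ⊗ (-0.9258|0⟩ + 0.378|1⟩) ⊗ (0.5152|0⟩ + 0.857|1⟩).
-0.0461|000⟩ - 0.07668|001⟩ + 0.01882|010⟩ + 0.03131|011⟩ - 0.4747|100⟩ - 0.7897|101⟩ + 0.1938|110⟩ + 0.3224|111⟩

amp(|b₁b₂…⟩) = product of the factor amplitudes for bits b₁, b₂, …; only kets whose every factor amplitude is nonzero survive.
|000⟩: (0.09665)(-0.9258)(0.5152) = -0.0461
|001⟩: (0.09665)(-0.9258)(0.857) = -0.07668
|010⟩: (0.09665)(0.378)(0.5152) = 0.01882
|011⟩: (0.09665)(0.378)(0.857) = 0.03131
|100⟩: (0.9953)(-0.9258)(0.5152) = -0.4747
|101⟩: (0.9953)(-0.9258)(0.857) = -0.7897
|110⟩: (0.9953)(0.378)(0.5152) = 0.1938
|111⟩: (0.9953)(0.378)(0.857) = 0.3224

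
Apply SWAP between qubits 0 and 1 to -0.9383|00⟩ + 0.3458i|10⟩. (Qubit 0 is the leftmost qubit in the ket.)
-0.9383|00⟩ + 0.3458i|01⟩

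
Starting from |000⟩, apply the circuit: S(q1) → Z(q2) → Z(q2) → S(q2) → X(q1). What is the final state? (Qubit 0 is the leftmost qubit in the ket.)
|010⟩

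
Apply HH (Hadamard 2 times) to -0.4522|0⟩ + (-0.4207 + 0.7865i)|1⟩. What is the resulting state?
-0.4522|0⟩ + (-0.4207 + 0.7865i)|1⟩

H² = I, so an even number of Hadamards cancels: H^2 = I and the state is unchanged.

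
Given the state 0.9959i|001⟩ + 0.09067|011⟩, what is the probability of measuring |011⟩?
0.008221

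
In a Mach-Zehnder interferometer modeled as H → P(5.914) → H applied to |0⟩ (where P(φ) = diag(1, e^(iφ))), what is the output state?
(0.9663 - 0.1804i)|0⟩ + (0.03369 + 0.1804i)|1⟩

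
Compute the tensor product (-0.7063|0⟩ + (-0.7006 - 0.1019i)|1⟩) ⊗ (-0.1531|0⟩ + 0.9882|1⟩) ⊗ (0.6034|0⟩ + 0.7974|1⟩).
0.06525|000⟩ + 0.08623|001⟩ - 0.4212|010⟩ - 0.5566|011⟩ + (0.06472 + 0.009414i)|100⟩ + (0.08553 + 0.01244i)|101⟩ + (-0.4178 - 0.06076i)|110⟩ + (-0.5521 - 0.0803i)|111⟩

amp(|b₁b₂…⟩) = product of the factor amplitudes for bits b₁, b₂, …; only kets whose every factor amplitude is nonzero survive.
|000⟩: (-0.7063)(-0.1531)(0.6034) = 0.06525
|001⟩: (-0.7063)(-0.1531)(0.7974) = 0.08623
|010⟩: (-0.7063)(0.9882)(0.6034) = -0.4212
|011⟩: (-0.7063)(0.9882)(0.7974) = -0.5566
|100⟩: (-0.7006 - 0.1019i)(-0.1531)(0.6034) = (0.06472 + 0.009414i)
|101⟩: (-0.7006 - 0.1019i)(-0.1531)(0.7974) = (0.08553 + 0.01244i)
|110⟩: (-0.7006 - 0.1019i)(0.9882)(0.6034) = (-0.4178 - 0.06076i)
|111⟩: (-0.7006 - 0.1019i)(0.9882)(0.7974) = (-0.5521 - 0.0803i)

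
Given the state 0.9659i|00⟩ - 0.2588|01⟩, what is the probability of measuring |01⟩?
0.06698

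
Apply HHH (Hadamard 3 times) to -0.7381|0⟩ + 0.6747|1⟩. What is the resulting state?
-0.04483|0⟩ - 0.999|1⟩

H² = I, so H^3 = H: a single Hadamard. With (a, b) = (-0.7381, 0.6747), H gives ((a + b)/√2, (a − b)/√2) = (-0.04483, -0.999).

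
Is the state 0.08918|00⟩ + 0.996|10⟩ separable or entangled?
Separable

Writing the state as a|00⟩ + b|01⟩ + c|10⟩ + d|11⟩, it is a product state iff ad − bc = 0.
Here (a, b, c, d) = (0.08918, 0, 0.996, 0): ad − bc = (0.08918)(0) − (0)(0.996) = 0, so the state is separable.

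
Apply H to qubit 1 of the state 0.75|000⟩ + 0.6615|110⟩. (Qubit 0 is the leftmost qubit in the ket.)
0.5303|000⟩ + 0.5303|010⟩ + 0.4678|100⟩ - 0.4678|110⟩

H on qubit 1 mixes each pair of kets that differ only in qubit 1: amplitudes (a, b) of (|…0…⟩, |…1…⟩) become ((a + b)/√2, (a − b)/√2). Kets absent from the input have amplitude 0.
(|000⟩, |010⟩): (a, b) = (0.75, 0) → (0.5303, 0.5303)
(|100⟩, |110⟩): (a, b) = (0, 0.6615) → (0.4678, -0.4678)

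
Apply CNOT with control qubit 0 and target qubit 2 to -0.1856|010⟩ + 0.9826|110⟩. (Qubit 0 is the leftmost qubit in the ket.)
-0.1856|010⟩ + 0.9826|111⟩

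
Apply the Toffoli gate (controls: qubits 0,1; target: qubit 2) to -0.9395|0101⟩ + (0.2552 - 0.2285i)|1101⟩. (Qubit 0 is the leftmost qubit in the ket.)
-0.9395|0101⟩ + (0.2552 - 0.2285i)|1111⟩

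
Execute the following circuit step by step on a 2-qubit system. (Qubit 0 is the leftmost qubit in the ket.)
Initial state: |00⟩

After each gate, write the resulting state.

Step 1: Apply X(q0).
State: |10⟩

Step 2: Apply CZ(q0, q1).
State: |10⟩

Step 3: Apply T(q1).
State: |10⟩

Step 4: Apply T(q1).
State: |10⟩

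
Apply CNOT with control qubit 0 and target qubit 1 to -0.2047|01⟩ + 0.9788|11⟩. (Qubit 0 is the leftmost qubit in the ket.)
-0.2047|01⟩ + 0.9788|10⟩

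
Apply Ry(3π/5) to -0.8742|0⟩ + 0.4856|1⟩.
-0.9067|0⟩ - 0.4218|1⟩

Ry(3π/5) = [[cos(θ/2), −sin(θ/2)], [sin(θ/2), cos(θ/2)]]; θ = 3π/5, cos(θ/2) ≈ 0.587785, sin(θ/2) ≈ 0.809017.
With a = amp(|0⟩) = -0.8742 and b = amp(|1⟩) = 0.4856:
new amp(|0⟩) = (0.587785)·a + (-0.809017)·b = -0.9067
new amp(|1⟩) = (0.809017)·a + (0.587785)·b = -0.4218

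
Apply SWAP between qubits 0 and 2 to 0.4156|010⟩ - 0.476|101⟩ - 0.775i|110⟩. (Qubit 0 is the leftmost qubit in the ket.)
0.4156|010⟩ - 0.775i|011⟩ - 0.476|101⟩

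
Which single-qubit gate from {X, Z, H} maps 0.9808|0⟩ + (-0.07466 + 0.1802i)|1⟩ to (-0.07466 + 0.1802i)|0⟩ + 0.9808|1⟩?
X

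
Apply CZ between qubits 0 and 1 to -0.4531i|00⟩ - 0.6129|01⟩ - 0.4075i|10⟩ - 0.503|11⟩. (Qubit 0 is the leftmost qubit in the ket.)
-0.4531i|00⟩ - 0.6129|01⟩ - 0.4075i|10⟩ + 0.503|11⟩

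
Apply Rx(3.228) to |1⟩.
-0.9991i|0⟩ - 0.04319|1⟩

Rx(3.228) = [[cos(θ/2), −i·sin(θ/2)], [−i·sin(θ/2), cos(θ/2)]]; θ = 3.228, cos(θ/2) ≈ -0.0431902, sin(θ/2) ≈ 0.999067.
With a = amp(|0⟩) = 0 and b = amp(|1⟩) = 1:
new amp(|0⟩) = (-0.0431902)·a + (-0.999067i)·b = -0.9991i
new amp(|1⟩) = (-0.999067i)·a + (-0.0431902)·b = -0.04319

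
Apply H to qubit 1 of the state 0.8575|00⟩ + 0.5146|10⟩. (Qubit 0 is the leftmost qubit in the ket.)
0.6063|00⟩ + 0.6063|01⟩ + 0.3639|10⟩ + 0.3639|11⟩

H on qubit 1 mixes each pair of kets that differ only in qubit 1: amplitudes (a, b) of (|…0…⟩, |…1…⟩) become ((a + b)/√2, (a − b)/√2). Kets absent from the input have amplitude 0.
(|00⟩, |01⟩): (a, b) = (0.8575, 0) → (0.6063, 0.6063)
(|10⟩, |11⟩): (a, b) = (0.5146, 0) → (0.3639, 0.3639)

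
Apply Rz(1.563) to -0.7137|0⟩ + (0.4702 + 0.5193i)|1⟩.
(-0.5066 + 0.5027i)|0⟩ + (-0.03199 + 0.6998i)|1⟩

Rz(1.563) = [[e^(−iθ/2), 0], [0, e^(iθ/2)]] with e^(±iθ/2) = cos(θ/2) ± i·sin(θ/2); θ = 1.563, cos(θ/2) ≈ 0.709858, sin(θ/2) ≈ 0.704345.
With a = amp(|0⟩) = -0.7137 and b = amp(|1⟩) = (0.4702 + 0.5193i):
new amp(|0⟩) = (0.709858 - 0.704345i)·a = (-0.5066 + 0.5027i)
new amp(|1⟩) = (0.709858 + 0.704345i)·b = (-0.03199 + 0.6998i)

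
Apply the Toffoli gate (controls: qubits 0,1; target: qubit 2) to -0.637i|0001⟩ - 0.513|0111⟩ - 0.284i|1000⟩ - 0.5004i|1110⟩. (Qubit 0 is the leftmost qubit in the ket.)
-0.637i|0001⟩ - 0.513|0111⟩ - 0.284i|1000⟩ - 0.5004i|1100⟩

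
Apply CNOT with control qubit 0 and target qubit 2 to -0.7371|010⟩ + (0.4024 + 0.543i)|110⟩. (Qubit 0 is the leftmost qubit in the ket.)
-0.7371|010⟩ + (0.4024 + 0.543i)|111⟩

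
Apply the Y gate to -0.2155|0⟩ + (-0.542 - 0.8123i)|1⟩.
(-0.8123 + 0.542i)|0⟩ - 0.2155i|1⟩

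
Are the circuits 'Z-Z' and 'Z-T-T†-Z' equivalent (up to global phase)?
Yes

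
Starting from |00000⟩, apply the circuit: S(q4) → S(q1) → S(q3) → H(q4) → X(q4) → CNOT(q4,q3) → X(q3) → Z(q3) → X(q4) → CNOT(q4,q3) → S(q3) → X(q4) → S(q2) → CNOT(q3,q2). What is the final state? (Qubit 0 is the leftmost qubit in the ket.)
-1/√2|00000⟩ + 1/√2|00001⟩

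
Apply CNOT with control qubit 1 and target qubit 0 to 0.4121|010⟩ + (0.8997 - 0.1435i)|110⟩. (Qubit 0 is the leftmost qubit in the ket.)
(0.8997 - 0.1435i)|010⟩ + 0.4121|110⟩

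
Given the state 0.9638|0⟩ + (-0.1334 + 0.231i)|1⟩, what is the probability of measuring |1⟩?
0.07116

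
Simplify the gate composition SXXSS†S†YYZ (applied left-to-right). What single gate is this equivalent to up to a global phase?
Z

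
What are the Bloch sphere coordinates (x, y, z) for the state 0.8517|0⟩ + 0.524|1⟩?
(0.8926, 0, 0.4508)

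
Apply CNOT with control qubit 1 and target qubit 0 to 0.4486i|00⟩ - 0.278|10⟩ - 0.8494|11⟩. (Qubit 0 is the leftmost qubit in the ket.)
0.4486i|00⟩ - 0.8494|01⟩ - 0.278|10⟩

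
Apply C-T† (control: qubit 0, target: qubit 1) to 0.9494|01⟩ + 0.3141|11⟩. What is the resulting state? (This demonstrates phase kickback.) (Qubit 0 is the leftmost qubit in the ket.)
0.9494|01⟩ + (0.2221 - 0.2221i)|11⟩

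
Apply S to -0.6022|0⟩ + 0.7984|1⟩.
-0.6022|0⟩ + 0.7984i|1⟩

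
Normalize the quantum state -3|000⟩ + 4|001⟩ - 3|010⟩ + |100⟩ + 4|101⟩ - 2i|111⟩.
-0.4045|000⟩ + 0.5394|001⟩ - 0.4045|010⟩ + 0.1348|100⟩ + 0.5394|101⟩ - 0.2697i|111⟩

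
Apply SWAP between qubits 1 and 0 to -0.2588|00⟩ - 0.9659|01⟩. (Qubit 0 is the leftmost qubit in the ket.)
-0.2588|00⟩ - 0.9659|10⟩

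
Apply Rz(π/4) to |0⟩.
(0.9239 - 0.3827i)|0⟩

Rz(π/4) = [[e^(−iθ/2), 0], [0, e^(iθ/2)]] with e^(±iθ/2) = cos(θ/2) ± i·sin(θ/2); θ = π/4, cos(θ/2) ≈ 0.92388, sin(θ/2) ≈ 0.382683.
With a = amp(|0⟩) = 1 and b = amp(|1⟩) = 0:
new amp(|0⟩) = (0.92388 - 0.382683i)·a = (0.9239 - 0.3827i)
new amp(|1⟩) = (0.92388 + 0.382683i)·b = 0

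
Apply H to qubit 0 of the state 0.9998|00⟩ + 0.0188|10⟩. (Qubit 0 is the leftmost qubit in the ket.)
0.7203|00⟩ + 0.6937|10⟩

H on qubit 0 mixes each pair of kets that differ only in qubit 0: amplitudes (a, b) of (|…0…⟩, |…1…⟩) become ((a + b)/√2, (a − b)/√2). Kets absent from the input have amplitude 0.
(|00⟩, |10⟩): (a, b) = (0.9998, 0.0188) → (0.7203, 0.6937)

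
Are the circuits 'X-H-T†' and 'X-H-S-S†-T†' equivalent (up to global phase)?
Yes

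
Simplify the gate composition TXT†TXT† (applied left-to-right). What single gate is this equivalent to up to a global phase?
I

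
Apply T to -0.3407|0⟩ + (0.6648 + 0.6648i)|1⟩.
-0.3407|0⟩ + 0.9402i|1⟩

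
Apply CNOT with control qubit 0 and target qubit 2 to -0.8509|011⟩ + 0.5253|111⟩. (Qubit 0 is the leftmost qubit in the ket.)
-0.8509|011⟩ + 0.5253|110⟩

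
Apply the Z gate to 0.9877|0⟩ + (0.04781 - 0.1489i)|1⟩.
0.9877|0⟩ + (-0.04781 + 0.1489i)|1⟩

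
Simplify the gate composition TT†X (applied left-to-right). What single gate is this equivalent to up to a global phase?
X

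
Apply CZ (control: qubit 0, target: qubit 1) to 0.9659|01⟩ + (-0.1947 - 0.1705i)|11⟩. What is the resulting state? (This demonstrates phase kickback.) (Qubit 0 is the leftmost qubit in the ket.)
0.9659|01⟩ + (0.1947 + 0.1705i)|11⟩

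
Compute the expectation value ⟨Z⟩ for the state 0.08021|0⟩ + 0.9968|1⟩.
-0.9872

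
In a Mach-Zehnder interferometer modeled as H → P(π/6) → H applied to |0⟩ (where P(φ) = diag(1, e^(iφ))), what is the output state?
(0.933 + 0.25i)|0⟩ + (0.06699 - 0.25i)|1⟩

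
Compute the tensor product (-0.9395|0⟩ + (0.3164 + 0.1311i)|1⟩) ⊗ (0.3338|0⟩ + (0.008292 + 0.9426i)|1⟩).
-0.3136|00⟩ + (-0.00779 - 0.8856i)|01⟩ + (0.1056 + 0.04376i)|10⟩ + (-0.121 + 0.2993i)|11⟩

amp(|b₁b₂…⟩) = product of the factor amplitudes for bits b₁, b₂, …; only kets whose every factor amplitude is nonzero survive.
|00⟩: (-0.9395)(0.3338) = -0.3136
|01⟩: (-0.9395)(0.008292 + 0.9426i) = (-0.00779 - 0.8856i)
|10⟩: (0.3164 + 0.1311i)(0.3338) = (0.1056 + 0.04376i)
|11⟩: (0.3164 + 0.1311i)(0.008292 + 0.9426i) = (-0.121 + 0.2993i)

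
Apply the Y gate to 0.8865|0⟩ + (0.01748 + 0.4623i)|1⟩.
(0.4623 - 0.01748i)|0⟩ + 0.8865i|1⟩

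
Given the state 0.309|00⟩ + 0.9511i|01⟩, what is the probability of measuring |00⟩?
0.09548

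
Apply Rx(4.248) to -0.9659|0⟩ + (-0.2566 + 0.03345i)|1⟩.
(0.536 + 0.2183i)|0⟩ + (0.1348 + 0.8043i)|1⟩

Rx(4.248) = [[cos(θ/2), −i·sin(θ/2)], [−i·sin(θ/2), cos(θ/2)]]; θ = 4.248, cos(θ/2) ≈ -0.525416, sin(θ/2) ≈ 0.850846.
With a = amp(|0⟩) = -0.9659 and b = amp(|1⟩) = (-0.2566 + 0.03345i):
new amp(|0⟩) = (-0.525416)·a + (-0.850846i)·b = (0.536 + 0.2183i)
new amp(|1⟩) = (-0.850846i)·a + (-0.525416)·b = (0.1348 + 0.8043i)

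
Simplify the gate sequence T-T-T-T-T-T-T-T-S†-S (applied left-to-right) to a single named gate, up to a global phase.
I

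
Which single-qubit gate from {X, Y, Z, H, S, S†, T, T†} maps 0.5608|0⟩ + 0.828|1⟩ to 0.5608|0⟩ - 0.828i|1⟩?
S†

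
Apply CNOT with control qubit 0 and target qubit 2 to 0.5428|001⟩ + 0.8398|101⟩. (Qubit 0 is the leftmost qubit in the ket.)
0.5428|001⟩ + 0.8398|100⟩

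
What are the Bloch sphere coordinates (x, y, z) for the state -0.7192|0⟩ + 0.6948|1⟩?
(-0.9994, 0, 0.0345)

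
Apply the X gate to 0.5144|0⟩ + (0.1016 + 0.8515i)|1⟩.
(0.1016 + 0.8515i)|0⟩ + 0.5144|1⟩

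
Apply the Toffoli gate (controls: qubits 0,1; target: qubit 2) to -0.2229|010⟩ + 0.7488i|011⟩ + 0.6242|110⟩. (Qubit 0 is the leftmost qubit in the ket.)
-0.2229|010⟩ + 0.7488i|011⟩ + 0.6242|111⟩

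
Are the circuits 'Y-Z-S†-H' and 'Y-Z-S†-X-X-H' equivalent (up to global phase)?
Yes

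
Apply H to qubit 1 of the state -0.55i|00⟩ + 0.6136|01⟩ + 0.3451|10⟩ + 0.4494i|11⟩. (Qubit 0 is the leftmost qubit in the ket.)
(0.4339 - 0.3889i)|00⟩ + (-0.4339 - 0.3889i)|01⟩ + (0.244 + 0.3178i)|10⟩ + (0.244 - 0.3178i)|11⟩

H on qubit 1 mixes each pair of kets that differ only in qubit 1: amplitudes (a, b) of (|…0…⟩, |…1…⟩) become ((a + b)/√2, (a − b)/√2). Kets absent from the input have amplitude 0.
(|00⟩, |01⟩): (a, b) = (-0.55i, 0.6136) → ((0.4339 - 0.3889i), (-0.4339 - 0.3889i))
(|10⟩, |11⟩): (a, b) = (0.3451, 0.4494i) → ((0.244 + 0.3178i), (0.244 - 0.3178i))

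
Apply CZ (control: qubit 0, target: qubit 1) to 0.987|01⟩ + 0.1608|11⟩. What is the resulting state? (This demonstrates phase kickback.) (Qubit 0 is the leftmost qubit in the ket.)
0.987|01⟩ - 0.1608|11⟩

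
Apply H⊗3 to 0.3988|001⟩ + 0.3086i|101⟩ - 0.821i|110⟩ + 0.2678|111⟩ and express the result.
(0.2357 - 0.1812i)|000⟩ + (-0.2357 - 0.3994i)|001⟩ + (0.04632 + 0.3994i)|010⟩ + (-0.04632 + 0.1812i)|011⟩ + (0.04632 + 0.1812i)|100⟩ + (-0.04632 + 0.3994i)|101⟩ + (0.2357 - 0.3994i)|110⟩ + (-0.2357 - 0.1812i)|111⟩

H⊗3 gives amp(|y⟩) = (1/2√2) Σ_x (−1)^(x·y) amp(|x⟩), where x·y is the number of positions in which both x and y have a 1.
|000⟩: (0.3988 + 0.3086i - 0.821i + 0.2678)/(2√2) = (0.2357 - 0.1812i)
|001⟩: (-0.3988 - 0.3086i - 0.821i - 0.2678)/(2√2) = (-0.2357 - 0.3994i)
|010⟩: (0.3988 + 0.3086i + 0.821i - 0.2678)/(2√2) = (0.04632 + 0.3994i)
|011⟩: (-0.3988 - 0.3086i + 0.821i + 0.2678)/(2√2) = (-0.04632 + 0.1812i)
|100⟩: (0.3988 - 0.3086i + 0.821i - 0.2678)/(2√2) = (0.04632 + 0.1812i)
|101⟩: (-0.3988 + 0.3086i + 0.821i + 0.2678)/(2√2) = (-0.04632 + 0.3994i)
|110⟩: (0.3988 - 0.3086i - 0.821i + 0.2678)/(2√2) = (0.2357 - 0.3994i)
|111⟩: (-0.3988 + 0.3086i - 0.821i - 0.2678)/(2√2) = (-0.2357 - 0.1812i)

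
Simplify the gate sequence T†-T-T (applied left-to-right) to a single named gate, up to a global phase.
T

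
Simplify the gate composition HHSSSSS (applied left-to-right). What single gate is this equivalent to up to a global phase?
S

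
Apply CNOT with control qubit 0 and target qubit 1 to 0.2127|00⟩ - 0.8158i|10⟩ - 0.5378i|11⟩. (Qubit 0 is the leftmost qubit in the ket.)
0.2127|00⟩ - 0.5378i|10⟩ - 0.8158i|11⟩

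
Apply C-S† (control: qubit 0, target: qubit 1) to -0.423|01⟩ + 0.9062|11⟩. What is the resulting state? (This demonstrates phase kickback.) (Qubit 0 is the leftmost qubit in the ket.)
-0.423|01⟩ - 0.9062i|11⟩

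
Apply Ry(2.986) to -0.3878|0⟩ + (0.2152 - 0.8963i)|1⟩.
(-0.2447 + 0.8936i)|0⟩ + (-0.3699 - 0.06966i)|1⟩

Ry(2.986) = [[cos(θ/2), −sin(θ/2)], [sin(θ/2), cos(θ/2)]]; θ = 2.986, cos(θ/2) ≈ 0.0777179, sin(θ/2) ≈ 0.996975.
With a = amp(|0⟩) = -0.3878 and b = amp(|1⟩) = (0.2152 - 0.8963i):
new amp(|0⟩) = (0.0777179)·a + (-0.996975)·b = (-0.2447 + 0.8936i)
new amp(|1⟩) = (0.996975)·a + (0.0777179)·b = (-0.3699 - 0.06966i)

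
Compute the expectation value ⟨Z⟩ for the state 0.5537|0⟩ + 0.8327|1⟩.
-0.3868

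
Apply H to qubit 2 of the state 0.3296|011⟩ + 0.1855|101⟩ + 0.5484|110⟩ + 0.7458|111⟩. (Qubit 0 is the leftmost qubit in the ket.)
0.2331|010⟩ - 0.2331|011⟩ + 0.1312|100⟩ - 0.1312|101⟩ + 0.9151|110⟩ - 0.1396|111⟩

H on qubit 2 mixes each pair of kets that differ only in qubit 2: amplitudes (a, b) of (|…0…⟩, |…1…⟩) become ((a + b)/√2, (a − b)/√2). Kets absent from the input have amplitude 0.
(|010⟩, |011⟩): (a, b) = (0, 0.3296) → (0.2331, -0.2331)
(|100⟩, |101⟩): (a, b) = (0, 0.1855) → (0.1312, -0.1312)
(|110⟩, |111⟩): (a, b) = (0.5484, 0.7458) → (0.9151, -0.1396)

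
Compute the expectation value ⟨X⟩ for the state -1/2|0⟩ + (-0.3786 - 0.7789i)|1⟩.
0.3786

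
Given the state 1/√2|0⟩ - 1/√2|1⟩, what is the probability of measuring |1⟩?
1/2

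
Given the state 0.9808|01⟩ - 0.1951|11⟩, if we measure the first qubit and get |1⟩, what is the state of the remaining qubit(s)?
-|1⟩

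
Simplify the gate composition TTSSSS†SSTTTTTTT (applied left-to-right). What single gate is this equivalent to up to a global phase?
T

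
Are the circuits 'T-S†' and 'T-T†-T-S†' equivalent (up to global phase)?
Yes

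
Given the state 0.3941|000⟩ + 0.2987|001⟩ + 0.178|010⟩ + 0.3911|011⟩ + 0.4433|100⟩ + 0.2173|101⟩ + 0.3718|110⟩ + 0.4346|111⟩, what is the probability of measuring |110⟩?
0.1382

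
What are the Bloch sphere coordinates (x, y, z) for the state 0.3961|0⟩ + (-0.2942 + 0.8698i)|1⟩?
(-0.2331, 0.6891, -0.6862)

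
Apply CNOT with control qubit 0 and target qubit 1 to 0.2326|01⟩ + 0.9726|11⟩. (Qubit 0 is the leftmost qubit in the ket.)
0.2326|01⟩ + 0.9726|10⟩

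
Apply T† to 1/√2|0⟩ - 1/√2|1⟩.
1/√2|0⟩ + (-1/2 + (1/2)i)|1⟩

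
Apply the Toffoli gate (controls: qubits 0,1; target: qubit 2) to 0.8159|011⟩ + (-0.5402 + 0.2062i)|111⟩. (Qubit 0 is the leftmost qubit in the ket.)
0.8159|011⟩ + (-0.5402 + 0.2062i)|110⟩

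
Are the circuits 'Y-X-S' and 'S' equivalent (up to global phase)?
No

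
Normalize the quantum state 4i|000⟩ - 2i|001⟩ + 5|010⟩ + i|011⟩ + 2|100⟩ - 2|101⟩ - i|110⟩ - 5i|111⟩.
(1/√5)i|000⟩ - 0.2236i|001⟩ + 0.559|010⟩ + 0.1118i|011⟩ + 0.2236|100⟩ - 0.2236|101⟩ - 0.1118i|110⟩ - 0.559i|111⟩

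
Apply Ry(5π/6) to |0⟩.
0.2588|0⟩ + 0.9659|1⟩

Ry(5π/6) = [[cos(θ/2), −sin(θ/2)], [sin(θ/2), cos(θ/2)]]; θ = 5π/6, cos(θ/2) ≈ 0.258819, sin(θ/2) ≈ 0.965926.
With a = amp(|0⟩) = 1 and b = amp(|1⟩) = 0:
new amp(|0⟩) = (0.258819)·a + (-0.965926)·b = 0.2588
new amp(|1⟩) = (0.965926)·a + (0.258819)·b = 0.9659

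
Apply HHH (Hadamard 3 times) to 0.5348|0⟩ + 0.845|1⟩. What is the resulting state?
0.9757|0⟩ - 0.2193|1⟩

H² = I, so H^3 = H: a single Hadamard. With (a, b) = (0.5348, 0.845), H gives ((a + b)/√2, (a − b)/√2) = (0.9757, -0.2193).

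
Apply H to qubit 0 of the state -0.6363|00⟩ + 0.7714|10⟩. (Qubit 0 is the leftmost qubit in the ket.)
0.09553|00⟩ - 0.9954|10⟩

H on qubit 0 mixes each pair of kets that differ only in qubit 0: amplitudes (a, b) of (|…0…⟩, |…1…⟩) become ((a + b)/√2, (a − b)/√2). Kets absent from the input have amplitude 0.
(|00⟩, |10⟩): (a, b) = (-0.6363, 0.7714) → (0.09553, -0.9954)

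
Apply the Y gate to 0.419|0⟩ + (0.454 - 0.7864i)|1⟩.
(-0.7864 - 0.454i)|0⟩ + 0.419i|1⟩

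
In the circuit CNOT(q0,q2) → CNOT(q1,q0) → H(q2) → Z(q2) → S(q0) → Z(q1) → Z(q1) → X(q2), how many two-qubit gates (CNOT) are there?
2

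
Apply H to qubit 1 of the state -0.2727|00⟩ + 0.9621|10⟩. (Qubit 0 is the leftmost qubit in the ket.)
-0.1928|00⟩ - 0.1928|01⟩ + 0.6803|10⟩ + 0.6803|11⟩

H on qubit 1 mixes each pair of kets that differ only in qubit 1: amplitudes (a, b) of (|…0…⟩, |…1…⟩) become ((a + b)/√2, (a − b)/√2). Kets absent from the input have amplitude 0.
(|00⟩, |01⟩): (a, b) = (-0.2727, 0) → (-0.1928, -0.1928)
(|10⟩, |11⟩): (a, b) = (0.9621, 0) → (0.6803, 0.6803)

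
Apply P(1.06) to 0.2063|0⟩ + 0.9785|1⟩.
0.2063|0⟩ + (0.4784 + 0.8536i)|1⟩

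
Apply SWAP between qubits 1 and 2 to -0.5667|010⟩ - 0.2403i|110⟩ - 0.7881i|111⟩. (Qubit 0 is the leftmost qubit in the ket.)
-0.5667|001⟩ - 0.2403i|101⟩ - 0.7881i|111⟩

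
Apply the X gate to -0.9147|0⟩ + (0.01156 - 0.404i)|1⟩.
(0.01156 - 0.404i)|0⟩ - 0.9147|1⟩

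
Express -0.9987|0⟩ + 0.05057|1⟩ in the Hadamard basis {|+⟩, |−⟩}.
-0.6704|+⟩ - 0.7419|−⟩

With |ψ⟩ = α|0⟩ + β|1⟩, the Hadamard-basis coefficients are ⟨+|ψ⟩ = (α + β)/√2 and ⟨−|ψ⟩ = (α − β)/√2.
Here α = -0.9987, β = 0.05057: (α + β)/√2 = -0.6704, (α − β)/√2 = -0.7419.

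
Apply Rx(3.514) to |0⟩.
-0.1851|0⟩ - 0.9827i|1⟩

Rx(3.514) = [[cos(θ/2), −i·sin(θ/2)], [−i·sin(θ/2), cos(θ/2)]]; θ = 3.514, cos(θ/2) ≈ -0.18513, sin(θ/2) ≈ 0.982714.
With a = amp(|0⟩) = 1 and b = amp(|1⟩) = 0:
new amp(|0⟩) = (-0.18513)·a + (-0.982714i)·b = -0.1851
new amp(|1⟩) = (-0.982714i)·a + (-0.18513)·b = -0.9827i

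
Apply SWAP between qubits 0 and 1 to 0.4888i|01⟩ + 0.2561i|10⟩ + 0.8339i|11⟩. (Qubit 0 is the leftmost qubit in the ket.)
0.2561i|01⟩ + 0.4888i|10⟩ + 0.8339i|11⟩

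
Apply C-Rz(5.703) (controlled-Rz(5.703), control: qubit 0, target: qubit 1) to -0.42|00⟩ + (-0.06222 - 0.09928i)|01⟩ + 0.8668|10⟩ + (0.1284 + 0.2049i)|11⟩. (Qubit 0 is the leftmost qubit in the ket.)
-0.42|00⟩ + (-0.06222 - 0.09928i)|01⟩ + (-0.8306 - 0.2479i)|10⟩ + (-0.1816 - 0.1596i)|11⟩

C-Rz(5.703) leaves the control-|0⟩ kets |00⟩, |01⟩ unchanged and applies Rz(5.703) to qubit 1 on the control-|1⟩ pair (|10⟩, |11⟩).
Rz(5.703) = [[e^(−iθ/2), 0], [0, e^(iθ/2)]] with e^(±iθ/2) = cos(θ/2) ± i·sin(θ/2); θ = 5.703, cos(θ/2) ≈ -0.958217, sin(θ/2) ≈ 0.286041.
With a = amp(|10⟩) = 0.8668 and b = amp(|11⟩) = (0.1284 + 0.2049i):
new amp(|10⟩) = (-0.958217 - 0.286041i)·a = (-0.8306 - 0.2479i)
new amp(|11⟩) = (-0.958217 + 0.286041i)·b = (-0.1816 - 0.1596i)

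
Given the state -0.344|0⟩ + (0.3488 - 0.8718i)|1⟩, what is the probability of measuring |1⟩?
0.8817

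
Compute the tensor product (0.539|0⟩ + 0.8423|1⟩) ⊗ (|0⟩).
0.539|00⟩ + 0.8423|10⟩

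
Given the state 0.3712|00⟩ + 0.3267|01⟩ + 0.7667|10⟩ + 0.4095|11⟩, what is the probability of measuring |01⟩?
0.1067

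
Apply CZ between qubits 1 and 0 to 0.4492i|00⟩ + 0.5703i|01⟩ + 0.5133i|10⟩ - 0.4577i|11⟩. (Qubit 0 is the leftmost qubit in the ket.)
0.4492i|00⟩ + 0.5703i|01⟩ + 0.5133i|10⟩ + 0.4577i|11⟩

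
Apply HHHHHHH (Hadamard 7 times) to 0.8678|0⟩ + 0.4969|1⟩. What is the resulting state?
0.965|0⟩ + 0.2623|1⟩

H² = I, so H^7 = H: a single Hadamard. With (a, b) = (0.8678, 0.4969), H gives ((a + b)/√2, (a − b)/√2) = (0.965, 0.2623).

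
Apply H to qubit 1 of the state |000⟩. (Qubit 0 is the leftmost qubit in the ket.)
1/√2|000⟩ + 1/√2|010⟩

H on qubit 1 mixes each pair of kets that differ only in qubit 1: amplitudes (a, b) of (|…0…⟩, |…1…⟩) become ((a + b)/√2, (a − b)/√2). Kets absent from the input have amplitude 0.
(|000⟩, |010⟩): (a, b) = (1, 0) → (1/√2, 1/√2)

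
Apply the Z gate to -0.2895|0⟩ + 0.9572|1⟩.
-0.2895|0⟩ - 0.9572|1⟩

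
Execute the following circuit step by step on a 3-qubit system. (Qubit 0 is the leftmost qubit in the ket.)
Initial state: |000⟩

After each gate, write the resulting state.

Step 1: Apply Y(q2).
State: i|001⟩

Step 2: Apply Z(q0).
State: i|001⟩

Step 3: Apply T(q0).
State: i|001⟩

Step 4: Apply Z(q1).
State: i|001⟩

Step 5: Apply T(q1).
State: i|001⟩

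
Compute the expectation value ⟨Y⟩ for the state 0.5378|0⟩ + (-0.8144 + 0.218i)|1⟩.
0.2345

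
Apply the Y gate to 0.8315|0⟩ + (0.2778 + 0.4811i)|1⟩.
(0.4811 - 0.2778i)|0⟩ + 0.8315i|1⟩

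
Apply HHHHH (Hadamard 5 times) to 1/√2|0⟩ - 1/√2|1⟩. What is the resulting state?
|1⟩

H² = I, so H^5 = H: a single Hadamard. With (a, b) = (1/√2, -1/√2), H gives ((a + b)/√2, (a − b)/√2) = (0, 1).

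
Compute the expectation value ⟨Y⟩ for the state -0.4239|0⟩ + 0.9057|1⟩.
0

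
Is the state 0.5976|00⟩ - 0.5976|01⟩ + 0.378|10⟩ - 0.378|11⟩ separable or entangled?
Separable

Writing the state as a|00⟩ + b|01⟩ + c|10⟩ + d|11⟩, it is a product state iff ad − bc = 0.
Here (a, b, c, d) = (0.5976, -0.5976, 0.378, -0.378): ad − bc = (0.5976)(-0.378) − (-0.5976)(0.378) = 0, so the state is separable.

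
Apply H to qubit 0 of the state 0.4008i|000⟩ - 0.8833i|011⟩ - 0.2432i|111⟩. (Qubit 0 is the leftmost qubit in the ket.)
0.2834i|000⟩ - 0.7966i|011⟩ + 0.2834i|100⟩ - 0.4526i|111⟩

H on qubit 0 mixes each pair of kets that differ only in qubit 0: amplitudes (a, b) of (|…0…⟩, |…1…⟩) become ((a + b)/√2, (a − b)/√2). Kets absent from the input have amplitude 0.
(|000⟩, |100⟩): (a, b) = (0.4008i, 0) → (0.2834i, 0.2834i)
(|011⟩, |111⟩): (a, b) = (-0.8833i, -0.2432i) → (-0.7966i, -0.4526i)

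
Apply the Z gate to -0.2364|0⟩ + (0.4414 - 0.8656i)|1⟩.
-0.2364|0⟩ + (-0.4414 + 0.8656i)|1⟩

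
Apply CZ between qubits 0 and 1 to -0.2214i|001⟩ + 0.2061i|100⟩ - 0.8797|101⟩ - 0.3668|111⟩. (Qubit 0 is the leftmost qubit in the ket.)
-0.2214i|001⟩ + 0.2061i|100⟩ - 0.8797|101⟩ + 0.3668|111⟩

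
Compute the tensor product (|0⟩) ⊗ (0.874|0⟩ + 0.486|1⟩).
0.874|00⟩ + 0.486|01⟩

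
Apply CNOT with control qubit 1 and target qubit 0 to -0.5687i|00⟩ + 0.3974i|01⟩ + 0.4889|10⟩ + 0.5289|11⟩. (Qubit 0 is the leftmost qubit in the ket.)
-0.5687i|00⟩ + 0.5289|01⟩ + 0.4889|10⟩ + 0.3974i|11⟩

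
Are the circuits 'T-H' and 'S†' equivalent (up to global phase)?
No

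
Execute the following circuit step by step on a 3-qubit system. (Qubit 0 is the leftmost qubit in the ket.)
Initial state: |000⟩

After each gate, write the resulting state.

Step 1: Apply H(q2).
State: 1/√2|000⟩ + 1/√2|001⟩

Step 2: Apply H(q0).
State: 1/2|000⟩ + 1/2|001⟩ + 1/2|100⟩ + 1/2|101⟩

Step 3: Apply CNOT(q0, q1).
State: 1/2|000⟩ + 1/2|001⟩ + 1/2|110⟩ + 1/2|111⟩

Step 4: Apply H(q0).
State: 1/√8|000⟩ + 1/√8|001⟩ + 1/√8|010⟩ + 1/√8|011⟩ + 1/√8|100⟩ + 1/√8|101⟩ - 1/√8|110⟩ - 1/√8|111⟩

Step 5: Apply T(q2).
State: 1/√8|000⟩ + (0.25 + 0.25i)|001⟩ + 1/√8|010⟩ + (0.25 + 0.25i)|011⟩ + 1/√8|100⟩ + (0.25 + 0.25i)|101⟩ - 1/√8|110⟩ + (-0.25 - 0.25i)|111⟩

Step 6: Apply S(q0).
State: 1/√8|000⟩ + (0.25 + 0.25i)|001⟩ + 1/√8|010⟩ + (0.25 + 0.25i)|011⟩ + (1/√8)i|100⟩ + (-0.25 + 0.25i)|101⟩ - (1/√8)i|110⟩ + (0.25 - 0.25i)|111⟩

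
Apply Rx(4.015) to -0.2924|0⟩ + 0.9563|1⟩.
(0.1237 - 0.8666i)|0⟩ + (-0.4045 + 0.265i)|1⟩

Rx(4.015) = [[cos(θ/2), −i·sin(θ/2)], [−i·sin(θ/2), cos(θ/2)]]; θ = 4.015, cos(θ/2) ≈ -0.422955, sin(θ/2) ≈ 0.906151.
With a = amp(|0⟩) = -0.2924 and b = amp(|1⟩) = 0.9563:
new amp(|0⟩) = (-0.422955)·a + (-0.906151i)·b = (0.1237 - 0.8666i)
new amp(|1⟩) = (-0.906151i)·a + (-0.422955)·b = (-0.4045 + 0.265i)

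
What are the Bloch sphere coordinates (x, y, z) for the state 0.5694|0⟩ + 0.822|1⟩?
(0.9361, 0, -0.3515)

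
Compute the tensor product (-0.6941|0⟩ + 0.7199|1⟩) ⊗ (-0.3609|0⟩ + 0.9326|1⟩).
0.2505|00⟩ - 0.6473|01⟩ - 0.2598|10⟩ + 0.6714|11⟩

amp(|b₁b₂…⟩) = product of the factor amplitudes for bits b₁, b₂, …; only kets whose every factor amplitude is nonzero survive.
|00⟩: (-0.6941)(-0.3609) = 0.2505
|01⟩: (-0.6941)(0.9326) = -0.6473
|10⟩: (0.7199)(-0.3609) = -0.2598
|11⟩: (0.7199)(0.9326) = 0.6714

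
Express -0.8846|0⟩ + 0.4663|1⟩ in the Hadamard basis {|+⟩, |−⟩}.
-0.2958|+⟩ - 0.9552|−⟩

With |ψ⟩ = α|0⟩ + β|1⟩, the Hadamard-basis coefficients are ⟨+|ψ⟩ = (α + β)/√2 and ⟨−|ψ⟩ = (α − β)/√2.
Here α = -0.8846, β = 0.4663: (α + β)/√2 = -0.2958, (α − β)/√2 = -0.9552.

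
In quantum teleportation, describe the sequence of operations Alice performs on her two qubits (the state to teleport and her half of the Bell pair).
CNOT (state → Bell), then H on state qubit, then measure both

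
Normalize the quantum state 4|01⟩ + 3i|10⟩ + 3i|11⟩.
0.686|01⟩ + 0.5145i|10⟩ + 0.5145i|11⟩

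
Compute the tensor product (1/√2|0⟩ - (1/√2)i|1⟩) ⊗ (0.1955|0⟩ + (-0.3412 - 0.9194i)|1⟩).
0.1382|00⟩ + (-0.2413 - 0.6501i)|01⟩ - 0.1382i|10⟩ + (-0.6501 + 0.2413i)|11⟩

amp(|b₁b₂…⟩) = product of the factor amplitudes for bits b₁, b₂, …; only kets whose every factor amplitude is nonzero survive.
|00⟩: (1/√2)(0.1955) = 0.1382
|01⟩: (1/√2)(-0.3412 - 0.9194i) = (-0.2413 - 0.6501i)
|10⟩: (-(1/√2)i)(0.1955) = -0.1382i
|11⟩: (-(1/√2)i)(-0.3412 - 0.9194i) = (-0.6501 + 0.2413i)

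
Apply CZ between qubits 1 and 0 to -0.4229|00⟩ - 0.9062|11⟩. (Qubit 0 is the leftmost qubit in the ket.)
-0.4229|00⟩ + 0.9062|11⟩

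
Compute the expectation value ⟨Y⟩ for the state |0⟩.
0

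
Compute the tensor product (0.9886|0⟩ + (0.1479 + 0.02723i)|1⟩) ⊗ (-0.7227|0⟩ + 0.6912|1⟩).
-0.7145|00⟩ + 0.6833|01⟩ + (-0.1069 - 0.01968i)|10⟩ + (0.1022 + 0.01882i)|11⟩

amp(|b₁b₂…⟩) = product of the factor amplitudes for bits b₁, b₂, …; only kets whose every factor amplitude is nonzero survive.
|00⟩: (0.9886)(-0.7227) = -0.7145
|01⟩: (0.9886)(0.6912) = 0.6833
|10⟩: (0.1479 + 0.02723i)(-0.7227) = (-0.1069 - 0.01968i)
|11⟩: (0.1479 + 0.02723i)(0.6912) = (0.1022 + 0.01882i)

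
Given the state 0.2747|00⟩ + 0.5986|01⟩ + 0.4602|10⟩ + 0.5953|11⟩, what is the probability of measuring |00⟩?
0.07546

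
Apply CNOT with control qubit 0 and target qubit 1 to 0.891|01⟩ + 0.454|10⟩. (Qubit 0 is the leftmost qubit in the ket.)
0.891|01⟩ + 0.454|11⟩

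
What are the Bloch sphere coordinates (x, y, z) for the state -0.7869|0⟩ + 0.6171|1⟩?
(-0.9712, 0, 0.2384)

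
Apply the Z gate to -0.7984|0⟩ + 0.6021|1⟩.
-0.7984|0⟩ - 0.6021|1⟩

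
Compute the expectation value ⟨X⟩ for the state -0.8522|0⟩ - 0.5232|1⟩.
0.8917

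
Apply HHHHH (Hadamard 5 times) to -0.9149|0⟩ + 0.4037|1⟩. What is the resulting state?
-0.3615|0⟩ - 0.9324|1⟩

H² = I, so H^5 = H: a single Hadamard. With (a, b) = (-0.9149, 0.4037), H gives ((a + b)/√2, (a − b)/√2) = (-0.3615, -0.9324).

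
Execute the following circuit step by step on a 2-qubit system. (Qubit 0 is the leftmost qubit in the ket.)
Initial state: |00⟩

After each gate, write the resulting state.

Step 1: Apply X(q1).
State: |01⟩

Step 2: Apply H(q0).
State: 1/√2|01⟩ + 1/√2|11⟩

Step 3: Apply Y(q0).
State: -(1/√2)i|01⟩ + (1/√2)i|11⟩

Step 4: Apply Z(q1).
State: (1/√2)i|01⟩ - (1/√2)i|11⟩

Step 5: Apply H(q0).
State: i|11⟩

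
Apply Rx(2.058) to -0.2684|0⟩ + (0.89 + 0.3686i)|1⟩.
(0.1774 - 0.7625i)|0⟩ + (0.459 + 0.42i)|1⟩

Rx(2.058) = [[cos(θ/2), −i·sin(θ/2)], [−i·sin(θ/2), cos(θ/2)]]; θ = 2.058, cos(θ/2) ≈ 0.515676, sin(θ/2) ≈ 0.856784.
With a = amp(|0⟩) = -0.2684 and b = amp(|1⟩) = (0.89 + 0.3686i):
new amp(|0⟩) = (0.515676)·a + (-0.856784i)·b = (0.1774 - 0.7625i)
new amp(|1⟩) = (-0.856784i)·a + (0.515676)·b = (0.459 + 0.42i)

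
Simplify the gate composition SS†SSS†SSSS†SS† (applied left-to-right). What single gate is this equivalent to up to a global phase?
S†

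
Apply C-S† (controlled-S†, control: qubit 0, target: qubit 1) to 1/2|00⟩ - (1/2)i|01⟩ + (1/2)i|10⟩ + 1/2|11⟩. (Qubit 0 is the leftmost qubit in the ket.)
1/2|00⟩ - (1/2)i|01⟩ + (1/2)i|10⟩ - (1/2)i|11⟩

C-S† leaves the control-|0⟩ kets |00⟩, |01⟩ unchanged and applies S† to qubit 1 on the control-|1⟩ pair (|10⟩, |11⟩).
S† = [[1, 0], [0, -i]].
With a = amp(|10⟩) = (1/2)i and b = amp(|11⟩) = 1/2:
new amp(|10⟩) = (1)·a = (1/2)i
new amp(|11⟩) = (-i)·b = -(1/2)i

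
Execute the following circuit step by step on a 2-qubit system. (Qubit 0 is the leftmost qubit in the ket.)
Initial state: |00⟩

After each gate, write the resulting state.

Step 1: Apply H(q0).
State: 1/√2|00⟩ + 1/√2|10⟩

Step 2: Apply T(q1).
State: 1/√2|00⟩ + 1/√2|10⟩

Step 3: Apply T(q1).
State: 1/√2|00⟩ + 1/√2|10⟩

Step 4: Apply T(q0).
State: 1/√2|00⟩ + (1/2 + (1/2)i)|10⟩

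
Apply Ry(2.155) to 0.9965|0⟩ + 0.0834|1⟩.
0.3984|0⟩ + 0.9172|1⟩

Ry(2.155) = [[cos(θ/2), −sin(θ/2)], [sin(θ/2), cos(θ/2)]]; θ = 2.155, cos(θ/2) ≈ 0.473532, sin(θ/2) ≈ 0.880777.
With a = amp(|0⟩) = 0.9965 and b = amp(|1⟩) = 0.0834:
new amp(|0⟩) = (0.473532)·a + (-0.880777)·b = 0.3984
new amp(|1⟩) = (0.880777)·a + (0.473532)·b = 0.9172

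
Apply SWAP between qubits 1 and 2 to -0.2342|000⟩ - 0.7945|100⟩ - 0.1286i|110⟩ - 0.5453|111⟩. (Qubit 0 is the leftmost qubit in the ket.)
-0.2342|000⟩ - 0.7945|100⟩ - 0.1286i|101⟩ - 0.5453|111⟩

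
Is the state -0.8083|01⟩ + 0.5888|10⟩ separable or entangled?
Entangled

Writing the state as a|00⟩ + b|01⟩ + c|10⟩ + d|11⟩, it is a product state iff ad − bc = 0.
Here (a, b, c, d) = (0, -0.8083, 0.5888, 0): ad − bc = (0)(0) − (-0.8083)(0.5888) = 0.4759 ≠ 0, so the state is entangled.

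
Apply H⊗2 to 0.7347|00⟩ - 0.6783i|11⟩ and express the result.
(0.3674 - 0.3392i)|00⟩ + (0.3674 + 0.3392i)|01⟩ + (0.3674 + 0.3392i)|10⟩ + (0.3674 - 0.3392i)|11⟩

H⊗2 gives amp(|y⟩) = (1/2) Σ_x (−1)^(x·y) amp(|x⟩), where x·y is the number of positions in which both x and y have a 1.
|00⟩: (0.7347 - 0.6783i)/2 = (0.3674 - 0.3392i)
|01⟩: (0.7347 + 0.6783i)/2 = (0.3674 + 0.3392i)
|10⟩: (0.7347 + 0.6783i)/2 = (0.3674 + 0.3392i)
|11⟩: (0.7347 - 0.6783i)/2 = (0.3674 - 0.3392i)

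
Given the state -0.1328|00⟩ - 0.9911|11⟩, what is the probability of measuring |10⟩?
0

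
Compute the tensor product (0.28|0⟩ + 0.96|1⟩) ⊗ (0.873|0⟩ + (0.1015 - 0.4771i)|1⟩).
0.2444|00⟩ + (0.02842 - 0.1336i)|01⟩ + 0.8381|10⟩ + (0.09744 - 0.458i)|11⟩

amp(|b₁b₂…⟩) = product of the factor amplitudes for bits b₁, b₂, …; only kets whose every factor amplitude is nonzero survive.
|00⟩: (0.28)(0.873) = 0.2444
|01⟩: (0.28)(0.1015 - 0.4771i) = (0.02842 - 0.1336i)
|10⟩: (0.96)(0.873) = 0.8381
|11⟩: (0.96)(0.1015 - 0.4771i) = (0.09744 - 0.458i)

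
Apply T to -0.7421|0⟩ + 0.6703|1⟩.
-0.7421|0⟩ + (0.474 + 0.474i)|1⟩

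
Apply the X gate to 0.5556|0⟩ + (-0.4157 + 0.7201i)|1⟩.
(-0.4157 + 0.7201i)|0⟩ + 0.5556|1⟩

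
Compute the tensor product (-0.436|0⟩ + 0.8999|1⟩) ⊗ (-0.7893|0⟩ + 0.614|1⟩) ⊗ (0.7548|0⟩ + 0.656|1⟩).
0.2598|000⟩ + 0.2258|001⟩ - 0.2021|010⟩ - 0.1756|011⟩ - 0.5361|100⟩ - 0.466|101⟩ + 0.4171|110⟩ + 0.3625|111⟩

amp(|b₁b₂…⟩) = product of the factor amplitudes for bits b₁, b₂, …; only kets whose every factor amplitude is nonzero survive.
|000⟩: (-0.436)(-0.7893)(0.7548) = 0.2598
|001⟩: (-0.436)(-0.7893)(0.656) = 0.2258
|010⟩: (-0.436)(0.614)(0.7548) = -0.2021
|011⟩: (-0.436)(0.614)(0.656) = -0.1756
|100⟩: (0.8999)(-0.7893)(0.7548) = -0.5361
|101⟩: (0.8999)(-0.7893)(0.656) = -0.466
|110⟩: (0.8999)(0.614)(0.7548) = 0.4171
|111⟩: (0.8999)(0.614)(0.656) = 0.3625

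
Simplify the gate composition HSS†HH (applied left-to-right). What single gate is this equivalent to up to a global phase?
H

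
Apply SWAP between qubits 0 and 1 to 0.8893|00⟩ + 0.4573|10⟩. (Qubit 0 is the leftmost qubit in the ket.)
0.8893|00⟩ + 0.4573|01⟩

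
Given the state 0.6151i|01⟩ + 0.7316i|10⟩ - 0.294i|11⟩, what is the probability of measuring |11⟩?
0.08644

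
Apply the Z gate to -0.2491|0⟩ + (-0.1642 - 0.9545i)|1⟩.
-0.2491|0⟩ + (0.1642 + 0.9545i)|1⟩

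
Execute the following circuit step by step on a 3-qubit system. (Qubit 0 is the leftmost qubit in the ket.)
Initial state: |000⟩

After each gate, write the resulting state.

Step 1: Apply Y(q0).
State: i|100⟩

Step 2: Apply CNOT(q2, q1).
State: i|100⟩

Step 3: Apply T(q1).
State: i|100⟩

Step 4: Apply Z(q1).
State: i|100⟩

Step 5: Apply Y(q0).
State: |000⟩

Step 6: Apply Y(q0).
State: i|100⟩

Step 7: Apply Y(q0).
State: |000⟩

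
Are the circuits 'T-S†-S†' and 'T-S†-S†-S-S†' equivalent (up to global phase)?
Yes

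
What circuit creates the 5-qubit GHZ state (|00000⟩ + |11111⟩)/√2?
H(q0) → CNOT(q0,q1) → CNOT(q0,q2) → CNOT(q0,q3) → CNOT(q0,q4)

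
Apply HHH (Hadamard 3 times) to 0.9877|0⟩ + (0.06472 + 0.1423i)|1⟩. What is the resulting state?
(0.7442 + 0.1006i)|0⟩ + (0.6526 - 0.1006i)|1⟩

H² = I, so H^3 = H: a single Hadamard. With (a, b) = (0.9877, (0.06472 + 0.1423i)), H gives ((a + b)/√2, (a − b)/√2) = ((0.7442 + 0.1006i), (0.6526 - 0.1006i)).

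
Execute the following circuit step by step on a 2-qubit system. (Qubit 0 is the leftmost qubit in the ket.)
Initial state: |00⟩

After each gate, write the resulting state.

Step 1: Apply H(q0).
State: 1/√2|00⟩ + 1/√2|10⟩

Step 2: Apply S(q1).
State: 1/√2|00⟩ + 1/√2|10⟩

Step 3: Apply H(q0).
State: |00⟩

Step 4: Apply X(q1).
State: |01⟩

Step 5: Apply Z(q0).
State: |01⟩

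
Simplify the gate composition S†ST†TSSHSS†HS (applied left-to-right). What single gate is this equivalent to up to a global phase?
S†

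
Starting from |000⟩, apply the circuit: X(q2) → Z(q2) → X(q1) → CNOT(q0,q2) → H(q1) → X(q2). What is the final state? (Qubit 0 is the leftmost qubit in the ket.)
-1/√2|000⟩ + 1/√2|010⟩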